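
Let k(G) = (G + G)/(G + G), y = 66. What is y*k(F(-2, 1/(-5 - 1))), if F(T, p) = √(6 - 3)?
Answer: 66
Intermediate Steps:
F(T, p) = √3
k(G) = 1 (k(G) = (2*G)/((2*G)) = (2*G)*(1/(2*G)) = 1)
y*k(F(-2, 1/(-5 - 1))) = 66*1 = 66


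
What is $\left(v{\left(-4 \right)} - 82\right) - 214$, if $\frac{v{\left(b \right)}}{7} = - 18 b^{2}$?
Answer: $-2312$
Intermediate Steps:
$v{\left(b \right)} = - 126 b^{2}$ ($v{\left(b \right)} = 7 \left(- 18 b^{2}\right) = - 126 b^{2}$)
$\left(v{\left(-4 \right)} - 82\right) - 214 = \left(- 126 \left(-4\right)^{2} - 82\right) - 214 = \left(\left(-126\right) 16 - 82\right) - 214 = \left(-2016 - 82\right) - 214 = -2098 - 214 = -2312$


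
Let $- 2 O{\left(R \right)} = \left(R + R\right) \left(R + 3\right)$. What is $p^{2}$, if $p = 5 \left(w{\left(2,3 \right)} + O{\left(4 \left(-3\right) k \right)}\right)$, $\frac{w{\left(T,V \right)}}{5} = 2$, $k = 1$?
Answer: $240100$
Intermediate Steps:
$w{\left(T,V \right)} = 10$ ($w{\left(T,V \right)} = 5 \cdot 2 = 10$)
$O{\left(R \right)} = - R \left(3 + R\right)$ ($O{\left(R \right)} = - \frac{\left(R + R\right) \left(R + 3\right)}{2} = - \frac{2 R \left(3 + R\right)}{2} = - R \left(3 + R\right)$)
$p = -490$ ($p = 5 \left(10 - 4 \left(-3\right) 1 \left(3 + 4 \left(-3\right) 1\right)\right) = 5 \left(10 - \left(-12\right) 1 \left(3 - 12\right)\right) = 5 \left(10 - - 12 \left(3 - 12\right)\right) = 5 \left(10 - \left(-12\right) \left(-9\right)\right) = 5 \left(10 - 108\right) = 5 \left(-98\right) = -490$)
$p^{2} = \left(-490\right)^{2} = 240100$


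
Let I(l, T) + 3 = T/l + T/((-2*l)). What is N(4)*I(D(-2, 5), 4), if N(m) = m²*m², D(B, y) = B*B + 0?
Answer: -640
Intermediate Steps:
D(B, y) = B² (D(B, y) = B² + 0 = B²)
I(l, T) = -3 + T/(2*l) (I(l, T) = -3 + (T/l + T/((-2*l))) = -3 + (T/l + T*(-1/(2*l))) = -3 + (T/l - T/(2*l)) = -3 + T/(2*l))
N(m) = m⁴
N(4)*I(D(-2, 5), 4) = 4⁴*(-3 + (½)*4/(-2)²) = 256*(-3 + (½)*4/4) = 256*(-3 + (½)*4*(¼)) = 256*(-3 + ½) = 256*(-5/2) = -640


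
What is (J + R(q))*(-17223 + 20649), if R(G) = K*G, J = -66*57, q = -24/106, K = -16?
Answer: -682438644/53 ≈ -1.2876e+7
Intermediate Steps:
q = -12/53 (q = -24*1/106 = -12/53 ≈ -0.22642)
J = -3762
R(G) = -16*G
(J + R(q))*(-17223 + 20649) = (-3762 - 16*(-12/53))*(-17223 + 20649) = (-3762 + 192/53)*3426 = -199194/53*3426 = -682438644/53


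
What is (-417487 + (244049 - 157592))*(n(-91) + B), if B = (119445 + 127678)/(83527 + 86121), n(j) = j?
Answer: 2514312710175/84824 ≈ 2.9642e+7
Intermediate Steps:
B = 247123/169648 ≈ 1.4567
(-417487 + (244049 - 157592))*(n(-91) + B) = (-417487 + (244049 - 157592))*(-91 + 247123/169648) = (-417487 + 86457)*(-15190845/169648) = -331030*(-15190845/169648) = 2514312710175/84824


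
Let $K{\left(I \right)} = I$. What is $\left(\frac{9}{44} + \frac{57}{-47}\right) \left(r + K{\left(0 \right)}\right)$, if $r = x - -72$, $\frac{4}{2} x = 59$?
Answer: $- \frac{423255}{4136} \approx -102.33$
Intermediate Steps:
$x = \frac{59}{2}$ ($x = \frac{1}{2} \cdot 59 = \frac{59}{2} \approx 29.5$)
$r = \frac{203}{2}$ ($r = \frac{59}{2} - -72 = \frac{59}{2} + 72 = \frac{203}{2} \approx 101.5$)
$\left(\frac{9}{44} + \frac{57}{-47}\right) \left(r + K{\left(0 \right)}\right) = \left(\frac{9}{44} + \frac{57}{-47}\right) \left(\frac{203}{2} + 0\right) = \left(9 \cdot \frac{1}{44} + 57 \left(- \frac{1}{47}\right)\right) \frac{203}{2} = \left(\frac{9}{44} - \frac{57}{47}\right) \frac{203}{2} = \left(- \frac{2085}{2068}\right) \frac{203}{2} = - \frac{423255}{4136}$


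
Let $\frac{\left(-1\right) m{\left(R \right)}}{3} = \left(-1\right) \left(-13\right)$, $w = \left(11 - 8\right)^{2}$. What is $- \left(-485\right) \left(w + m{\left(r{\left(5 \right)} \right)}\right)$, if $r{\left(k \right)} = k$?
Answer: $-14550$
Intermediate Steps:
$w = 9$ ($w = 3^{2} = 9$)
$m{\left(R \right)} = -39$ ($m{\left(R \right)} = - 3 \left(\left(-1\right) \left(-13\right)\right) = \left(-3\right) 13 = -39$)
$- \left(-485\right) \left(w + m{\left(r{\left(5 \right)} \right)}\right) = - \left(-485\right) \left(9 - 39\right) = - \left(-485\right) \left(-30\right) = \left(-1\right) 14550 = -14550$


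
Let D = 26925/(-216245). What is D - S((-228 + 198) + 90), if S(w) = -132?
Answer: 5703483/43249 ≈ 131.88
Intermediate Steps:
D = -5385/43249 (D = 26925*(-1/216245) = -5385/43249 ≈ -0.12451)
D - S((-228 + 198) + 90) = -5385/43249 - 1*(-132) = -5385/43249 + 132 = 5703483/43249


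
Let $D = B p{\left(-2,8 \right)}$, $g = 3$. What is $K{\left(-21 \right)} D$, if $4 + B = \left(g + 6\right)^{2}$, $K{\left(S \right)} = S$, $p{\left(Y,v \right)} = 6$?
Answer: $-9702$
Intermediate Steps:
$B = 77$ ($B = -4 + \left(3 + 6\right)^{2} = -4 + 9^{2} = -4 + 81 = 77$)
$D = 462$ ($D = 77 \cdot 6 = 462$)
$K{\left(-21 \right)} D = \left(-21\right) 462 = -9702$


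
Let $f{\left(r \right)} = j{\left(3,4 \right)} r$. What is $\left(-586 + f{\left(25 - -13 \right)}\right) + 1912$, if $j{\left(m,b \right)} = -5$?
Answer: $1136$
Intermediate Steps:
$f{\left(r \right)} = - 5 r$
$\left(-586 + f{\left(25 - -13 \right)}\right) + 1912 = \left(-586 - 5 \left(25 - -13\right)\right) + 1912 = \left(-586 - 5 \left(25 + 13\right)\right) + 1912 = \left(-586 - 190\right) + 1912 = -776 + 1912 = 1136$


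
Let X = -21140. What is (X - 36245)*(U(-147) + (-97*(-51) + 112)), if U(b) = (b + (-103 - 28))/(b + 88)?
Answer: -17144285215/59 ≈ -2.9058e+8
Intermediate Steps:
U(b) = (-131 + b)/(88 + b) (U(b) = (b - 131)/(88 + b) = (-131 + b)/(88 + b))
(X - 36245)*(U(-147) + (-97*(-51) + 112)) = (-21140 - 36245)*((-131 - 147)/(88 - 147) + (-97*(-51) + 112)) = -57385*(-278/(-59) + (4947 + 112)) = -57385*(-1/59*(-278) + 5059) = -57385*(278/59 + 5059) = -57385*298759/59 = -17144285215/59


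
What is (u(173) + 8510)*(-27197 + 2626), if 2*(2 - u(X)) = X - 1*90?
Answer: -416257311/2 ≈ -2.0813e+8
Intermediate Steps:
u(X) = 47 - X/2 (u(X) = 2 - (X - 1*90)/2 = 2 - (X - 90)/2 = 2 - (-90 + X)/2 = 2 + (45 - X/2) = 47 - X/2)
(u(173) + 8510)*(-27197 + 2626) = ((47 - 1/2*173) + 8510)*(-27197 + 2626) = ((47 - 173/2) + 8510)*(-24571) = (-79/2 + 8510)*(-24571) = (16941/2)*(-24571) = -416257311/2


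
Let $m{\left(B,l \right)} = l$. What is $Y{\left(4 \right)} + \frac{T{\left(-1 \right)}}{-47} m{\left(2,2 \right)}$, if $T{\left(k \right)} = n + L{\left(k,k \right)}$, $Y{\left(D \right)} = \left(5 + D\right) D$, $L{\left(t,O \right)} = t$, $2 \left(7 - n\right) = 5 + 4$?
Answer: $\frac{1689}{47} \approx 35.936$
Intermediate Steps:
$n = \frac{5}{2}$ ($n = 7 - \frac{5 + 4}{2} = 7 - \frac{9}{2} = \frac{5}{2} \approx 2.5$)
$Y{\left(D \right)} = D \left(5 + D\right)$
$T{\left(k \right)} = \frac{5}{2} + k$
$Y{\left(4 \right)} + \frac{T{\left(-1 \right)}}{-47} m{\left(2,2 \right)} = 4 \left(5 + 4\right) + \frac{\frac{5}{2} - 1}{-47} \cdot 2 = 4 \cdot 9 + \frac{3}{2} \left(- \frac{1}{47}\right) 2 = 36 - \frac{3}{47} = \frac{1689}{47}$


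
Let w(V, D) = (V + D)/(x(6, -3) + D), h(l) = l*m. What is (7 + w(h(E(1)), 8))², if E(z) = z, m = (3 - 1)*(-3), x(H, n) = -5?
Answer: 529/9 ≈ 58.778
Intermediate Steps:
m = -6 (m = 2*(-3) = -6)
h(l) = -6*l (h(l) = l*(-6) = -6*l)
w(V, D) = (D + V)/(-5 + D) (w(V, D) = (V + D)/(-5 + D) = (D + V)/(-5 + D))
(7 + w(h(E(1)), 8))² = (7 + (8 - 6*1)/(-5 + 8))² = (7 + (8 - 6)/3)² = (7 + (⅓)*2)² = (7 + ⅔)² = (23/3)² = 529/9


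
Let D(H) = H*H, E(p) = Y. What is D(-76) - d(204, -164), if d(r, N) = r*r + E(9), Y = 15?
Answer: -35855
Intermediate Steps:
E(p) = 15
d(r, N) = 15 + r² (d(r, N) = r*r + 15 = r² + 15 = 15 + r²)
D(H) = H²
D(-76) - d(204, -164) = (-76)² - (15 + 204²) = 5776 - (15 + 41616) = 5776 - 1*41631 = 5776 - 41631 = -35855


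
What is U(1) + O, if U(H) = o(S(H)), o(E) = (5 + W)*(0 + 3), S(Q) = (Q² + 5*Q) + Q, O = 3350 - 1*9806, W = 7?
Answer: -6420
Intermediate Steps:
O = -6456 (O = 3350 - 9806 = -6456)
S(Q) = Q² + 6*Q
o(E) = 36 (o(E) = (5 + 7)*(0 + 3) = 12*3 = 36)
U(H) = 36
U(1) + O = 36 - 6456 = -6420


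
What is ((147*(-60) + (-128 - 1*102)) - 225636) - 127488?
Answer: -362174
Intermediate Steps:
((147*(-60) + (-128 - 1*102)) - 225636) - 127488 = ((-8820 + (-128 - 102)) - 225636) - 127488 = ((-8820 - 230) - 225636) - 127488 = (-9050 - 225636) - 127488 = -234686 - 127488 = -362174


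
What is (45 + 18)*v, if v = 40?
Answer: 2520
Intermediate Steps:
(45 + 18)*v = (45 + 18)*40 = 63*40 = 2520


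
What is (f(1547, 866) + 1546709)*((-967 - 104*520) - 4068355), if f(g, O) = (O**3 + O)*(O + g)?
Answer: -6462010850590993830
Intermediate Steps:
f(g, O) = (O + g)*(O + O**3) (f(g, O) = (O + O**3)*(O + g) = (O + g)*(O + O**3))
(f(1547, 866) + 1546709)*((-967 - 104*520) - 4068355) = (866*(866 + 1547 + 866**3 + 1547*866**2) + 1546709)*((-967 - 104*520) - 4068355) = (866*(866 + 1547 + 649461896 + 1547*749956) + 1546709)*((-967 - 54080) - 4068355) = (866*(866 + 1547 + 649461896 + 1160181932) + 1546709)*(-55047 - 4068355) = (866*1809646241 + 1546709)*(-4123402) = (1567153644706 + 1546709)*(-4123402) = 1567155191415*(-4123402) = -6462010850590993830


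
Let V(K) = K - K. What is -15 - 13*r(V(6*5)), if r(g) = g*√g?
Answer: -15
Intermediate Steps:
V(K) = 0
r(g) = g^(3/2)
-15 - 13*r(V(6*5)) = -15 - 13*0^(3/2) = -15 - 13*0 = -15 + 0 = -15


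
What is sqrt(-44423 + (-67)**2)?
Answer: I*sqrt(39934) ≈ 199.83*I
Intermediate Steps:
sqrt(-44423 + (-67)**2) = sqrt(-44423 + 4489) = sqrt(-39934) = I*sqrt(39934)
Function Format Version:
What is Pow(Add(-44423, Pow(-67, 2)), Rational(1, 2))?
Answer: Mul(I, Pow(39934, Rational(1, 2))) ≈ Mul(199.83, I)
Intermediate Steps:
Pow(Add(-44423, Pow(-67, 2)), Rational(1, 2)) = Pow(Add(-44423, 4489), Rational(1, 2)) = Pow(-39934, Rational(1, 2)) = Mul(I, Pow(39934, Rational(1, 2)))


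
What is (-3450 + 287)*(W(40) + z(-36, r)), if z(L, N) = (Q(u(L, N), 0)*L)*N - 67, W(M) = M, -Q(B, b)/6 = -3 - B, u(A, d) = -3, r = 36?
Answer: 85401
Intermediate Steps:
Q(B, b) = 18 + 6*B (Q(B, b) = -6*(-3 - B) = 18 + 6*B)
z(L, N) = -67 (z(L, N) = ((18 + 6*(-3))*L)*N - 67 = ((18 - 18)*L)*N - 67 = (0*L)*N - 67 = 0*N - 67 = 0 - 67 = -67)
(-3450 + 287)*(W(40) + z(-36, r)) = (-3450 + 287)*(40 - 67) = -3163*(-27) = 85401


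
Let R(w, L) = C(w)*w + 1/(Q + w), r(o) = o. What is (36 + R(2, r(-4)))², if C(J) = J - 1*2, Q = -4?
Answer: 5041/4 ≈ 1260.3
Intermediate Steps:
C(J) = -2 + J (C(J) = J - 2 = -2 + J)
R(w, L) = 1/(-4 + w) + w*(-2 + w) (R(w, L) = (-2 + w)*w + 1/(-4 + w) = w*(-2 + w) + 1/(-4 + w) = 1/(-4 + w) + w*(-2 + w))
(36 + R(2, r(-4)))² = (36 + (1 + 2³ - 6*2² + 8*2)/(-4 + 2))² = (36 + (1 + 8 - 6*4 + 16)/(-2))² = (36 - (1 + 8 - 24 + 16)/2)² = (36 - ½*1)² = (36 - ½)² = (71/2)² = 5041/4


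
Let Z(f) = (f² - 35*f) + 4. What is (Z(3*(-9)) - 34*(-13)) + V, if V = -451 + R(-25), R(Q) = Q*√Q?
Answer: 1669 - 125*I ≈ 1669.0 - 125.0*I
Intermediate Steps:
R(Q) = Q^(3/2)
Z(f) = 4 + f² - 35*f
V = -451 - 125*I (V = -451 + (-25)^(3/2) = -451 - 125*I ≈ -451.0 - 125.0*I)
(Z(3*(-9)) - 34*(-13)) + V = ((4 + (3*(-9))² - 105*(-9)) - 34*(-13)) + (-451 - 125*I) = ((4 + (-27)² - 35*(-27)) + 442) + (-451 - 125*I) = ((4 + 729 + 945) + 442) + (-451 - 125*I) = (1678 + 442) + (-451 - 125*I) = 2120 + (-451 - 125*I) = 1669 - 125*I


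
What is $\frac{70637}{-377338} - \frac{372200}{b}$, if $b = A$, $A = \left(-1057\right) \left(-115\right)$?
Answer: $- \frac{1295925949}{398846266} \approx -3.2492$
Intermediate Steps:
$A = 121555$
$b = 121555$
$\frac{70637}{-377338} - \frac{372200}{b} = \frac{70637}{-377338} - \frac{372200}{121555} = 70637 \left(- \frac{1}{377338}\right) - \frac{74440}{24311} = - \frac{70637}{377338} - \frac{74440}{24311} = - \frac{1295925949}{398846266}$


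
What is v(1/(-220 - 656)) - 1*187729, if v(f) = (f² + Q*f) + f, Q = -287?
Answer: -144058478567/767376 ≈ -1.8773e+5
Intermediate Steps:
v(f) = f² - 286*f (v(f) = (f² - 287*f) + f = f² - 286*f)
v(1/(-220 - 656)) - 1*187729 = (-286 + 1/(-220 - 656))/(-220 - 656) - 1*187729 = (-286 + 1/(-876))/(-876) - 187729 = -(-286 - 1/876)/876 - 187729 = -1/876*(-250537/876) - 187729 = 250537/767376 - 187729 = -144058478567/767376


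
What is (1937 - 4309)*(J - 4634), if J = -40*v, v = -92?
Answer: 2262888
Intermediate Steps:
J = 3680 (J = -40*(-92) = 3680)
(1937 - 4309)*(J - 4634) = (1937 - 4309)*(3680 - 4634) = -2372*(-954) = 2262888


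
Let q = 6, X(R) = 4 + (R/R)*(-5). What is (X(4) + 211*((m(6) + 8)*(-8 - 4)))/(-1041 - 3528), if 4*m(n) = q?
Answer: 24055/4569 ≈ 5.2648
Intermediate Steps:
X(R) = -1 (X(R) = 4 + 1*(-5) = 4 - 5 = -1)
m(n) = 3/2 (m(n) = (1/4)*6 = 3/2)
(X(4) + 211*((m(6) + 8)*(-8 - 4)))/(-1041 - 3528) = (-1 + 211*((3/2 + 8)*(-8 - 4)))/(-1041 - 3528) = (-1 + 211*((19/2)*(-12)))/(-4569) = (-1 + 211*(-114))*(-1/4569) = (-1 - 24054)*(-1/4569) = -24055*(-1/4569) = 24055/4569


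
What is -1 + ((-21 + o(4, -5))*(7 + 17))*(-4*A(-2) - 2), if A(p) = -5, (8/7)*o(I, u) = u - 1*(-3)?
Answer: -9829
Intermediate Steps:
o(I, u) = 21/8 + 7*u/8 (o(I, u) = 7*(u - 1*(-3))/8 = 7*(u + 3)/8 = 7*(3 + u)/8 = 21/8 + 7*u/8)
-1 + ((-21 + o(4, -5))*(7 + 17))*(-4*A(-2) - 2) = -1 + ((-21 + (21/8 + (7/8)*(-5)))*(7 + 17))*(-4*(-5) - 2) = -1 + ((-21 + (21/8 - 35/8))*24)*(20 - 2) = -1 + ((-21 - 7/4)*24)*18 = -1 - 91/4*24*18 = -1 - 546*18 = -1 - 9828 = -9829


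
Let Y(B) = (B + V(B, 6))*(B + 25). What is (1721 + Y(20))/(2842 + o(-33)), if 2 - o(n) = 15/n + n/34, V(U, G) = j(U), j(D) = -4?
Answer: 912934/1064189 ≈ 0.85787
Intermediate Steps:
V(U, G) = -4
Y(B) = (-4 + B)*(25 + B) (Y(B) = (B - 4)*(B + 25) = (-4 + B)*(25 + B))
o(n) = 2 - 15/n - n/34 (o(n) = 2 - (15/n + n/34) = 2 + (-15/n - n/34) = 2 - 15/n - n/34)
(1721 + Y(20))/(2842 + o(-33)) = (1721 + (-100 + 20² + 21*20))/(2842 + (2 - 15/(-33) - 1/34*(-33))) = (1721 + (-100 + 400 + 420))/(2842 + (2 - 15*(-1/33) + 33/34)) = (1721 + 720)/(2842 + (2 + 5/11 + 33/34)) = 2441/(2842 + 1281/374) = 2441/(1064189/374) = 2441*(374/1064189) = 912934/1064189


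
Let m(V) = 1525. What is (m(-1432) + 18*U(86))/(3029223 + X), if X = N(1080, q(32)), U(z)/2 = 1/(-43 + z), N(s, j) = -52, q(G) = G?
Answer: 65611/130254353 ≈ 0.00050371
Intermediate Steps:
U(z) = 2/(-43 + z)
X = -52
(m(-1432) + 18*U(86))/(3029223 + X) = (1525 + 18*(2/(-43 + 86)))/(3029223 - 52) = (1525 + 18*(2/43))/3029171 = (1525 + 18*(2*(1/43)))*(1/3029171) = (1525 + 18*(2/43))*(1/3029171) = (1525 + 36/43)*(1/3029171) = (65611/43)*(1/3029171) = 65611/130254353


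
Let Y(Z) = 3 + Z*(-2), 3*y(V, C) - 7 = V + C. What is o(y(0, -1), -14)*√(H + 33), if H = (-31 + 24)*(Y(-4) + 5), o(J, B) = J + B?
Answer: -12*I*√79 ≈ -106.66*I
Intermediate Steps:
y(V, C) = 7/3 + C/3 + V/3 (y(V, C) = 7/3 + (V + C)/3 = 7/3 + (C + V)/3 = 7/3 + (C/3 + V/3) = 7/3 + C/3 + V/3)
Y(Z) = 3 - 2*Z
o(J, B) = B + J
H = -112 (H = (-31 + 24)*((3 - 2*(-4)) + 5) = -7*((3 + 8) + 5) = -7*(11 + 5) = -7*16 = -112)
o(y(0, -1), -14)*√(H + 33) = (-14 + (7/3 + (⅓)*(-1) + (⅓)*0))*√(-112 + 33) = (-14 + (7/3 - ⅓ + 0))*√(-79) = (-14 + 2)*(I*√79) = -12*I*√79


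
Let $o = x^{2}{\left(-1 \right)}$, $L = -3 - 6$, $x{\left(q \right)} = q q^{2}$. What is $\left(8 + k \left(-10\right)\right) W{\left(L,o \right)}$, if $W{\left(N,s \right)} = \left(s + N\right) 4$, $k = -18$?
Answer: $-6016$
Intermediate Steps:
$x{\left(q \right)} = q^{3}$
$L = -9$
$o = 1$ ($o = \left(\left(-1\right)^{3}\right)^{2} = \left(-1\right)^{2} = 1$)
$W{\left(N,s \right)} = 4 N + 4 s$ ($W{\left(N,s \right)} = \left(N + s\right) 4 = 4 N + 4 s$)
$\left(8 + k \left(-10\right)\right) W{\left(L,o \right)} = \left(8 - -180\right) \left(4 \left(-9\right) + 4 \cdot 1\right) = \left(8 + 180\right) \left(-36 + 4\right) = 188 \left(-32\right) = -6016$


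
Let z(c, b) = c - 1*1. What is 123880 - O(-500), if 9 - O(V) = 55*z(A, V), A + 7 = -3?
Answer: 123266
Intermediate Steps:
A = -10 (A = -7 - 3 = -10)
z(c, b) = -1 + c (z(c, b) = c - 1 = -1 + c)
O(V) = 614 (O(V) = 9 - 55*(-1 - 10) = 9 - 55*(-11) = 9 - 1*(-605) = 9 + 605 = 614)
123880 - O(-500) = 123880 - 1*614 = 123880 - 614 = 123266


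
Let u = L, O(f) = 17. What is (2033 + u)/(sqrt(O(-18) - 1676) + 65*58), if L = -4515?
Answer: -9357140/14214559 + 2482*I*sqrt(1659)/14214559 ≈ -0.65828 + 0.007112*I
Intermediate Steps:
u = -4515
(2033 + u)/(sqrt(O(-18) - 1676) + 65*58) = (2033 - 4515)/(sqrt(17 - 1676) + 65*58) = -2482/(sqrt(-1659) + 3770) = -2482/(I*sqrt(1659) + 3770) = -2482/(3770 + I*sqrt(1659))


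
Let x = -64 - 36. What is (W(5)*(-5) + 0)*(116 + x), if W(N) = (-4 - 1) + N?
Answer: 0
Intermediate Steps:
W(N) = -5 + N
x = -100
(W(5)*(-5) + 0)*(116 + x) = ((-5 + 5)*(-5) + 0)*(116 - 100) = (0*(-5) + 0)*16 = (0 + 0)*16 = 0*16 = 0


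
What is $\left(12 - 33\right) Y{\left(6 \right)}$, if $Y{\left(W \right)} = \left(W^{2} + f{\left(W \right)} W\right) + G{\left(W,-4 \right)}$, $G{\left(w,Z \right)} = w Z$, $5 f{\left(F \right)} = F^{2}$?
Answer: $- \frac{5796}{5} \approx -1159.2$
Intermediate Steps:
$f{\left(F \right)} = \frac{F^{2}}{5}$
$G{\left(w,Z \right)} = Z w$
$Y{\left(W \right)} = W^{2} - 4 W + \frac{W^{3}}{5}$ ($Y{\left(W \right)} = \left(W^{2} + \frac{W^{2}}{5} W\right) - 4 W = \left(W^{2} + \frac{W^{3}}{5}\right) - 4 W = W^{2} - 4 W + \frac{W^{3}}{5}$)
$\left(12 - 33\right) Y{\left(6 \right)} = \left(12 - 33\right) \frac{1}{5} \cdot 6 \left(-20 + 6^{2} + 5 \cdot 6\right) = - 21 \cdot \frac{1}{5} \cdot 6 \left(-20 + 36 + 30\right) = - 21 \cdot \frac{1}{5} \cdot 6 \cdot 46 = \left(-21\right) \frac{276}{5} = - \frac{5796}{5}$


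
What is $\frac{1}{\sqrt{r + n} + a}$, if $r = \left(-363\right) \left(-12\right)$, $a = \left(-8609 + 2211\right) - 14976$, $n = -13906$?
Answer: $- \frac{10687}{228428713} - \frac{5 i \sqrt{382}}{456857426} \approx -4.6785 \cdot 10^{-5} - 2.139 \cdot 10^{-7} i$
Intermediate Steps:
$a = -21374$ ($a = -6398 - 14976 = -21374$)
$r = 4356$
$\frac{1}{\sqrt{r + n} + a} = \frac{1}{\sqrt{4356 - 13906} - 21374} = \frac{1}{\sqrt{-9550} - 21374} = \frac{1}{5 i \sqrt{382} - 21374} = \frac{1}{-21374 + 5 i \sqrt{382}}$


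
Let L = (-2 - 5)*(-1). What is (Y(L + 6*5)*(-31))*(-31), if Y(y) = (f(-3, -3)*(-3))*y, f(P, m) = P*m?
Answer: -960039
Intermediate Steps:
L = 7 (L = -7*(-1) = 7)
Y(y) = -27*y (Y(y) = (-3*(-3)*(-3))*y = (9*(-3))*y = -27*y)
(Y(L + 6*5)*(-31))*(-31) = (-27*(7 + 6*5)*(-31))*(-31) = (-27*(7 + 30)*(-31))*(-31) = (-27*37*(-31))*(-31) = -999*(-31)*(-31) = 30969*(-31) = -960039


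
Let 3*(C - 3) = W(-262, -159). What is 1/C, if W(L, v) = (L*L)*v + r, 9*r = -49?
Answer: -27/98229532 ≈ -2.7487e-7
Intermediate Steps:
r = -49/9 (r = (⅑)*(-49) = -49/9 ≈ -5.4444)
W(L, v) = -49/9 + v*L² (W(L, v) = (L*L)*v - 49/9 = L²*v - 49/9 = v*L² - 49/9 = -49/9 + v*L²)
C = -98229532/27 (C = 3 + (-49/9 - 159*(-262)²)/3 = 3 + (-49/9 - 159*68644)/3 = 3 + (-49/9 - 10914396)/3 = 3 + (⅓)*(-98229613/9) = 3 - 98229613/27 = -98229532/27 ≈ -3.6381e+6)
1/C = 1/(-98229532/27) = -27/98229532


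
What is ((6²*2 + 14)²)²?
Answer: 54700816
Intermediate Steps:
((6²*2 + 14)²)² = ((36*2 + 14)²)² = ((72 + 14)²)² = (86²)² = 7396² = 54700816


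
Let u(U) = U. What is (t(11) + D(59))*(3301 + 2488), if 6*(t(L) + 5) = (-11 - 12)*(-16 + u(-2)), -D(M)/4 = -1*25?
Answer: 949396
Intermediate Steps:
D(M) = 100 (D(M) = -(-4)*25 = -4*(-25) = 100)
t(L) = 64 (t(L) = -5 + ((-11 - 12)*(-16 - 2))/6 = -5 + (-23*(-18))/6 = -5 + (⅙)*414 = -5 + 69 = 64)
(t(11) + D(59))*(3301 + 2488) = (64 + 100)*(3301 + 2488) = 164*5789 = 949396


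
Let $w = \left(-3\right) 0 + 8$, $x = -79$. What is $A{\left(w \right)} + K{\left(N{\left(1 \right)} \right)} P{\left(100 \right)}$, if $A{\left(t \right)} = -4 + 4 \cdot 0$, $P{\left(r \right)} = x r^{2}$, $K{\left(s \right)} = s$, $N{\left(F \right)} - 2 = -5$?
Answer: $2369996$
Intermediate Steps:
$N{\left(F \right)} = -3$ ($N{\left(F \right)} = 2 - 5 = -3$)
$P{\left(r \right)} = - 79 r^{2}$
$w = 8$ ($w = 0 + 8 = 8$)
$A{\left(t \right)} = -4$ ($A{\left(t \right)} = -4 + 0 = -4$)
$A{\left(w \right)} + K{\left(N{\left(1 \right)} \right)} P{\left(100 \right)} = -4 - 3 \left(- 79 \cdot 100^{2}\right) = -4 - 3 \left(\left(-79\right) 10000\right) = -4 - -2370000 = -4 + 2370000 = 2369996$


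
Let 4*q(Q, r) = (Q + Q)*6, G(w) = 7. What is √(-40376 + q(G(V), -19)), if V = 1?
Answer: I*√40355 ≈ 200.89*I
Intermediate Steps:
q(Q, r) = 3*Q (q(Q, r) = ((Q + Q)*6)/4 = ((2*Q)*6)/4 = (12*Q)/4 = 3*Q)
√(-40376 + q(G(V), -19)) = √(-40376 + 3*7) = √(-40376 + 21) = √(-40355) = I*√40355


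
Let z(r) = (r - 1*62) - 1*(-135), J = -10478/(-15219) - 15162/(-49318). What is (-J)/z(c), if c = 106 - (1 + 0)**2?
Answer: -373752241/66800787138 ≈ -0.0055950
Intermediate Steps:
J = 373752241/375285321 (J = -10478*(-1/15219) - 15162*(-1/49318) = 10478/15219 + 7581/24659 = 373752241/375285321 ≈ 0.99591)
c = 105 (c = 106 - 1*1**2 = 106 - 1*1 = 106 - 1 = 105)
z(r) = 73 + r (z(r) = (r - 62) + 135 = (-62 + r) + 135 = 73 + r)
(-J)/z(c) = (-1*373752241/375285321)/(73 + 105) = -373752241/375285321/178 = -373752241/375285321*1/178 = -373752241/66800787138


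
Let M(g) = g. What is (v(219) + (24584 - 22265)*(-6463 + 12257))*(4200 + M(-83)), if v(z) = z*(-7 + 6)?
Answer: 55316287839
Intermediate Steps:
v(z) = -z (v(z) = z*(-1) = -z)
(v(219) + (24584 - 22265)*(-6463 + 12257))*(4200 + M(-83)) = (-1*219 + (24584 - 22265)*(-6463 + 12257))*(4200 - 83) = (-219 + 2319*5794)*4117 = (-219 + 13436286)*4117 = 13436067*4117 = 55316287839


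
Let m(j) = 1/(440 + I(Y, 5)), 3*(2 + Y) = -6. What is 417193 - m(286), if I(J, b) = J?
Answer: 181896147/436 ≈ 4.1719e+5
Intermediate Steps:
Y = -4 (Y = -2 + (⅓)*(-6) = -2 - 2 = -4)
m(j) = 1/436 (m(j) = 1/(440 - 4) = 1/436)
417193 - m(286) = 417193 - 1*1/436 = 417193 - 1/436 = 181896147/436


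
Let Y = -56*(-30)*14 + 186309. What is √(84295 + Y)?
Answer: 46*√139 ≈ 542.33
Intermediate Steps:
Y = 209829 (Y = 1680*14 + 186309 = 23520 + 186309 = 209829)
√(84295 + Y) = √(84295 + 209829) = √294124 = 46*√139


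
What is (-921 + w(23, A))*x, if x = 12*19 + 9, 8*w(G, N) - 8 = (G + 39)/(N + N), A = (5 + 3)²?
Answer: -111629133/512 ≈ -2.1803e+5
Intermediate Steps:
A = 64 (A = 8² = 64)
w(G, N) = 1 + (39 + G)/(16*N) (w(G, N) = 1 + ((G + 39)/(N + N))/8 = 1 + ((39 + G)/((2*N)))/8 = 1 + ((39 + G)*(1/(2*N)))/8 = 1 + ((39 + G)/(2*N))/8 = 1 + (39 + G)/(16*N))
x = 237 (x = 228 + 9 = 237)
(-921 + w(23, A))*x = (-921 + (1/16)*(39 + 23 + 16*64)/64)*237 = (-921 + (1/16)*(1/64)*(39 + 23 + 1024))*237 = (-921 + (1/16)*(1/64)*1086)*237 = (-921 + 543/512)*237 = -471009/512*237 = -111629133/512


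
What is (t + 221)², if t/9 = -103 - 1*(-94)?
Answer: 19600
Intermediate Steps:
t = -81 (t = 9*(-103 - 1*(-94)) = 9*(-103 + 94) = 9*(-9) = -81)
(t + 221)² = (-81 + 221)² = 140² = 19600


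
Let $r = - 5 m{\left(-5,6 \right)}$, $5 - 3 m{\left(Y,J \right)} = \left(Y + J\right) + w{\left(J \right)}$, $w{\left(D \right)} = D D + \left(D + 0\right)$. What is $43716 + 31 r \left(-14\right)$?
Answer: $\frac{48688}{3} \approx 16229.0$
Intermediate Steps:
$w{\left(D \right)} = D + D^{2}$ ($w{\left(D \right)} = D^{2} + D = D + D^{2}$)
$m{\left(Y,J \right)} = \frac{5}{3} - \frac{J}{3} - \frac{Y}{3} - \frac{J \left(1 + J\right)}{3}$ ($m{\left(Y,J \right)} = \frac{5}{3} - \frac{\left(Y + J\right) + J \left(1 + J\right)}{3} = \frac{5}{3} - \frac{\left(J + Y\right) + J \left(1 + J\right)}{3} = \frac{5}{3} - \frac{J + Y + J \left(1 + J\right)}{3} = \frac{5}{3} - \left(\frac{J}{3} + \frac{Y}{3} + \frac{J \left(1 + J\right)}{3}\right) = \frac{5}{3} - \frac{J}{3} - \frac{Y}{3} - \frac{J \left(1 + J\right)}{3}$)
$r = \frac{190}{3}$ ($r = - 5 \left(\frac{5}{3} - 2 - - \frac{5}{3} - 2 \left(1 + 6\right)\right) = - 5 \left(\frac{5}{3} - 2 + \frac{5}{3} - 2 \cdot 7\right) = - 5 \left(\frac{5}{3} - 2 + \frac{5}{3} - 14\right) = \left(-5\right) \left(- \frac{38}{3}\right) = \frac{190}{3} \approx 63.333$)
$43716 + 31 r \left(-14\right) = 43716 + 31 \cdot \frac{190}{3} \left(-14\right) = 43716 + \frac{5890}{3} \left(-14\right) = 43716 - \frac{82460}{3} = \frac{48688}{3}$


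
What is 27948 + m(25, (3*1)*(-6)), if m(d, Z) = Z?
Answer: 27930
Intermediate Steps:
27948 + m(25, (3*1)*(-6)) = 27948 + (3*1)*(-6) = 27948 + 3*(-6) = 27948 - 18 = 27930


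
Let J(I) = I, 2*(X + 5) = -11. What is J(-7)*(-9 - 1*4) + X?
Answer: 161/2 ≈ 80.500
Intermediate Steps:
X = -21/2 (X = -5 + (½)*(-11) = -5 - 11/2 = -21/2 ≈ -10.500)
J(-7)*(-9 - 1*4) + X = -7*(-9 - 1*4) - 21/2 = -7*(-9 - 4) - 21/2 = -7*(-13) - 21/2 = 91 - 21/2 = 161/2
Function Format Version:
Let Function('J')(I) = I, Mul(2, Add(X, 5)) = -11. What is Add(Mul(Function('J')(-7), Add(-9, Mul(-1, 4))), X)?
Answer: Rational(161, 2) ≈ 80.500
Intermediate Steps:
X = Rational(-21, 2) (X = Add(-5, Mul(Rational(1, 2), -11)) = Add(-5, Rational(-11, 2)) = Rational(-21, 2) ≈ -10.500)
Add(Mul(Function('J')(-7), Add(-9, Mul(-1, 4))), X) = Add(Mul(-7, Add(-9, Mul(-1, 4))), Rational(-21, 2)) = Add(Mul(-7, Add(-9, -4)), Rational(-21, 2)) = Add(Mul(-7, -13), Rational(-21, 2)) = Add(91, Rational(-21, 2)) = Rational(161, 2)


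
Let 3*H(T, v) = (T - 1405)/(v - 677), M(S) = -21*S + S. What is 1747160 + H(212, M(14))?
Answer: 5016097553/2871 ≈ 1.7472e+6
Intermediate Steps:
M(S) = -20*S
H(T, v) = (-1405 + T)/(3*(-677 + v)) (H(T, v) = ((T - 1405)/(v - 677))/3 = ((-1405 + T)/(-677 + v))/3 = (-1405 + T)/(3*(-677 + v)))
1747160 + H(212, M(14)) = 1747160 + (-1405 + 212)/(3*(-677 - 20*14)) = 1747160 + (⅓)*(-1193)/(-677 - 280) = 1747160 + (⅓)*(-1193)/(-957) = 1747160 + (⅓)*(-1/957)*(-1193) = 1747160 + 1193/2871 = 5016097553/2871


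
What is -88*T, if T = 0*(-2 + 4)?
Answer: 0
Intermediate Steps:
T = 0 (T = 0*2 = 0)
-88*T = -88*0 = 0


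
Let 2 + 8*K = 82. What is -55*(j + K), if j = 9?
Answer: -1045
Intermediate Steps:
K = 10 (K = -¼ + (⅛)*82 = -¼ + 41/4 = 10)
-55*(j + K) = -55*(9 + 10) = -55*19 = -1045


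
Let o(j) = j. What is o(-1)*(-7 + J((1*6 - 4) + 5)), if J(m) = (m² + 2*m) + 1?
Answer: -57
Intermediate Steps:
J(m) = 1 + m² + 2*m
o(-1)*(-7 + J((1*6 - 4) + 5)) = -(-7 + (1 + ((1*6 - 4) + 5)² + 2*((1*6 - 4) + 5))) = -(-7 + (1 + ((6 - 4) + 5)² + 2*((6 - 4) + 5))) = -(-7 + (1 + (2 + 5)² + 2*(2 + 5))) = -(-7 + (1 + 7² + 2*7)) = -(-7 + (1 + 49 + 14)) = -(-7 + 64) = -1*57 = -57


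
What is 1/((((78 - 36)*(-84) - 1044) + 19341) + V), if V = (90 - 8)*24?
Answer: 1/16737 ≈ 5.9748e-5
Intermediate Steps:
V = 1968 (V = 82*24 = 1968)
1/((((78 - 36)*(-84) - 1044) + 19341) + V) = 1/((((78 - 36)*(-84) - 1044) + 19341) + 1968) = 1/(((42*(-84) - 1044) + 19341) + 1968) = 1/(((-3528 - 1044) + 19341) + 1968) = 1/((-4572 + 19341) + 1968) = 1/(14769 + 1968) = 1/16737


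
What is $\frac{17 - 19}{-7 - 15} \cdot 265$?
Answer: $\frac{265}{11} \approx 24.091$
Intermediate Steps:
$\frac{17 - 19}{-7 - 15} \cdot 265 = - \frac{2}{-22} \cdot 265 = \left(-2\right) \left(- \frac{1}{22}\right) 265 = \frac{1}{11} \cdot 265 = \frac{265}{11}$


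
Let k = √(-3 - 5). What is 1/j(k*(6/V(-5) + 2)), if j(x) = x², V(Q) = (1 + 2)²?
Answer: -9/512 ≈ -0.017578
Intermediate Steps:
k = 2*I*√2 (k = √(-8) = 2*I*√2 ≈ 2.8284*I)
V(Q) = 9 (V(Q) = 3² = 9)
1/j(k*(6/V(-5) + 2)) = 1/(((2*I*√2)*(6/9 + 2))²) = 1/(((2*I*√2)*(6*(⅑) + 2))²) = 1/(((2*I*√2)*(⅔ + 2))²) = 1/(((2*I*√2)*(8/3))²) = 1/((16*I*√2/3)²) = 1/(-512/9) = -9/512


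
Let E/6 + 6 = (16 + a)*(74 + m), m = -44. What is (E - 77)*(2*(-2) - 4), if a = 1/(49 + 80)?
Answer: -952328/43 ≈ -22147.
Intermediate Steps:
a = 1/129 ≈ 0.0077519
E = 122352/43 (E = -36 + 6*((16 + 1/129)*(74 - 44)) = -36 + 6*((2065/129)*30) = -36 + 6*(20650/43) = -36 + 123900/43 = 122352/43 ≈ 2845.4)
(E - 77)*(2*(-2) - 4) = (122352/43 - 77)*(2*(-2) - 4) = 119041*(-4 - 4)/43 = (119041/43)*(-8) = -952328/43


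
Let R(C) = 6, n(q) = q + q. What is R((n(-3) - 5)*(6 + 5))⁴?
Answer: 1296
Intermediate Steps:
n(q) = 2*q
R((n(-3) - 5)*(6 + 5))⁴ = 6⁴ = 1296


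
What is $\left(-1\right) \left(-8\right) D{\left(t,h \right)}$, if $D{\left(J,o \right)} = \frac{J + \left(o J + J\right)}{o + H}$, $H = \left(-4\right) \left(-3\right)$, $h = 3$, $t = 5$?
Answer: $\frac{40}{3} \approx 13.333$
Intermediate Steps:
$H = 12$
$D{\left(J,o \right)} = \frac{2 J + J o}{12 + o}$ ($D{\left(J,o \right)} = \frac{J + \left(o J + J\right)}{o + 12} = \frac{J + \left(J o + J\right)}{12 + o} = \frac{J + \left(J + J o\right)}{12 + o} = \frac{2 J + J o}{12 + o}$)
$\left(-1\right) \left(-8\right) D{\left(t,h \right)} = \left(-1\right) \left(-8\right) \frac{5 \left(2 + 3\right)}{12 + 3} = 8 \cdot 5 \cdot \frac{1}{15} \cdot 5 = 8 \cdot \frac{5}{3} = \frac{40}{3}$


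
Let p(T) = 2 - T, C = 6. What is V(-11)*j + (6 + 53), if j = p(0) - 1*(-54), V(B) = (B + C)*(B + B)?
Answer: 6219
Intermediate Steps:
V(B) = 2*B*(6 + B) (V(B) = (B + 6)*(B + B) = (6 + B)*(2*B) = 2*B*(6 + B))
j = 56 (j = (2 - 1*0) - 1*(-54) = (2 + 0) + 54 = 2 + 54 = 56)
V(-11)*j + (6 + 53) = (2*(-11)*(6 - 11))*56 + (6 + 53) = (2*(-11)*(-5))*56 + 59 = 110*56 + 59 = 6160 + 59 = 6219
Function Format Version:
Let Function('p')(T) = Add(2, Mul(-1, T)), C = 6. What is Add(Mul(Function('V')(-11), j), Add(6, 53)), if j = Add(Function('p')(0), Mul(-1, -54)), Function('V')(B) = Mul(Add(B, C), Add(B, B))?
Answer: 6219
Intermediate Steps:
Function('V')(B) = Mul(2, B, Add(6, B)) (Function('V')(B) = Mul(Add(B, 6), Add(B, B)) = Mul(Add(6, B), Mul(2, B)) = Mul(2, B, Add(6, B)))
j = 56 (j = Add(Add(2, Mul(-1, 0)), Mul(-1, -54)) = Add(Add(2, 0), 54) = Add(2, 54) = 56)
Add(Mul(Function('V')(-11), j), Add(6, 53)) = Add(Mul(Mul(2, -11, Add(6, -11)), 56), Add(6, 53)) = Add(Mul(Mul(2, -11, -5), 56), 59) = Add(Mul(110, 56), 59) = Add(6160, 59) = 6219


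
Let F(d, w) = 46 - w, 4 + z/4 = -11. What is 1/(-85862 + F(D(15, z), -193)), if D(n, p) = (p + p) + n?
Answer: -1/85623 ≈ -1.1679e-5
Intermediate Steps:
z = -60 (z = -16 + 4*(-11) = -16 - 44 = -60)
D(n, p) = n + 2*p (D(n, p) = 2*p + n = n + 2*p)
1/(-85862 + F(D(15, z), -193)) = 1/(-85862 + (46 - 1*(-193))) = 1/(-85862 + (46 + 193)) = 1/(-85862 + 239) = 1/(-85623) = -1/85623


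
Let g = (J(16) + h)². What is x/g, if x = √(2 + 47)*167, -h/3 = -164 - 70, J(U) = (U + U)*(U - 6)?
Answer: 167/149212 ≈ 0.0011192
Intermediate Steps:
J(U) = 2*U*(-6 + U) (J(U) = (2*U)*(-6 + U) = 2*U*(-6 + U))
h = 702 (h = -3*(-164 - 70) = -3*(-234) = 702)
x = 1169 (x = √49*167 = 7*167 = 1169)
g = 1044484 (g = (2*16*(-6 + 16) + 702)² = (2*16*10 + 702)² = (320 + 702)² = 1022² = 1044484)
x/g = 1169/1044484 = 1169*(1/1044484) = 167/149212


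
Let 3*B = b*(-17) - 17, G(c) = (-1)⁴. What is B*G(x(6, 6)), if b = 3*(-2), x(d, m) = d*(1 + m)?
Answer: 85/3 ≈ 28.333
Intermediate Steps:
G(c) = 1
b = -6
B = 85/3 (B = (-6*(-17) - 17)/3 = (102 - 17)/3 = (⅓)*85 = 85/3 ≈ 28.333)
B*G(x(6, 6)) = (85/3)*1 = 85/3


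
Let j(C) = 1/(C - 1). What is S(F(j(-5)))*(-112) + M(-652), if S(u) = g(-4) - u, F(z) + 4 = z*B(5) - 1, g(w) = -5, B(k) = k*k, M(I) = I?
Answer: -3356/3 ≈ -1118.7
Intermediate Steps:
B(k) = k²
j(C) = 1/(-1 + C)
F(z) = -5 + 25*z (F(z) = -4 + (z*5² - 1) = -4 + (z*25 - 1) = -4 + (25*z - 1) = -4 + (-1 + 25*z) = -5 + 25*z)
S(u) = -5 - u
S(F(j(-5)))*(-112) + M(-652) = (-5 - (-5 + 25/(-1 - 5)))*(-112) - 652 = (-5 - (-5 + 25/(-6)))*(-112) - 652 = (-5 - (-5 + 25*(-⅙)))*(-112) - 652 = (-5 - (-5 - 25/6))*(-112) - 652 = (-5 - 1*(-55/6))*(-112) - 652 = (-5 + 55/6)*(-112) - 652 = (25/6)*(-112) - 652 = -1400/3 - 652 = -3356/3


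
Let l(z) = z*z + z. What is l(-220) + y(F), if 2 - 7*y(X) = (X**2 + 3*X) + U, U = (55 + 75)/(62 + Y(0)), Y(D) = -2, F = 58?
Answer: 2002331/42 ≈ 47675.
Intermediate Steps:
U = 13/6 (U = (55 + 75)/(62 - 2) = 130/60 = 130*(1/60) = 13/6 ≈ 2.1667)
y(X) = -1/42 - 3*X/7 - X**2/7 (y(X) = 2/7 - ((X**2 + 3*X) + 13/6)/7 = 2/7 - (13/6 + X**2 + 3*X)/7 = 2/7 + (-13/42 - 3*X/7 - X**2/7) = -1/42 - 3*X/7 - X**2/7)
l(z) = z + z**2 (l(z) = z**2 + z = z + z**2)
l(-220) + y(F) = -220*(1 - 220) + (-1/42 - 3/7*58 - 1/7*58**2) = -220*(-219) + (-1/42 - 174/7 - 1/7*3364) = 48180 + (-1/42 - 174/7 - 3364/7) = 48180 - 21229/42 = 2002331/42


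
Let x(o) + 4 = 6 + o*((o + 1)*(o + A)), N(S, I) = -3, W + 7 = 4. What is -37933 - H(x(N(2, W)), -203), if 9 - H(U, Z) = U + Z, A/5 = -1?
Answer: -38191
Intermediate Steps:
W = -3 (W = -7 + 4 = -3)
A = -5 (A = 5*(-1) = -5)
x(o) = 2 + o*(1 + o)*(-5 + o) (x(o) = -4 + (6 + o*((o + 1)*(o - 5))) = -4 + (6 + o*((1 + o)*(-5 + o))) = -4 + (6 + o*(1 + o)*(-5 + o)) = 2 + o*(1 + o)*(-5 + o))
H(U, Z) = 9 - U - Z (H(U, Z) = 9 - (U + Z) = 9 + (-U - Z) = 9 - U - Z)
-37933 - H(x(N(2, W)), -203) = -37933 - (9 - (2 + (-3)³ - 5*(-3) - 4*(-3)²) - 1*(-203)) = -37933 - (9 - (2 - 27 + 15 - 4*9) + 203) = -37933 - (9 - (2 - 27 + 15 - 36) + 203) = -37933 - (9 - 1*(-46) + 203) = -37933 - (9 + 46 + 203) = -37933 - 1*258 = -37933 - 258 = -38191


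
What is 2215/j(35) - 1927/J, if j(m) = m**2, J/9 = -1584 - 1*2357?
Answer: 2312126/1241415 ≈ 1.8625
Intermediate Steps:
J = -35469 (J = 9*(-1584 - 1*2357) = 9*(-1584 - 2357) = 9*(-3941) = -35469)
2215/j(35) - 1927/J = 2215/(35**2) - 1927/(-35469) = 2215/1225 - 1927*(-1/35469) = 2215*(1/1225) + 1927/35469 = 443/245 + 1927/35469 = 2312126/1241415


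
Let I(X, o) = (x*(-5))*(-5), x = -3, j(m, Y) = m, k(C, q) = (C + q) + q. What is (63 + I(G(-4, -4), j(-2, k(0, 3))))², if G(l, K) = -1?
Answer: 144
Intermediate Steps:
k(C, q) = C + 2*q
I(X, o) = -75 (I(X, o) = -3*(-5)*(-5) = 15*(-5) = -75)
(63 + I(G(-4, -4), j(-2, k(0, 3))))² = (63 - 75)² = (-12)² = 144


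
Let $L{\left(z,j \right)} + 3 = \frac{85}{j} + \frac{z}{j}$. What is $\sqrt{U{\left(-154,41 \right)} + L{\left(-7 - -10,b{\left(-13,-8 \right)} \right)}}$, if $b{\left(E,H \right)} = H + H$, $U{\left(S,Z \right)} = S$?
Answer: $\frac{5 i \sqrt{26}}{2} \approx 12.748 i$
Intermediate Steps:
$b{\left(E,H \right)} = 2 H$
$L{\left(z,j \right)} = -3 + \frac{85}{j} + \frac{z}{j}$ ($L{\left(z,j \right)} = -3 + \left(\frac{85}{j} + \frac{z}{j}\right) = -3 + \frac{85}{j} + \frac{z}{j}$)
$\sqrt{U{\left(-154,41 \right)} + L{\left(-7 - -10,b{\left(-13,-8 \right)} \right)}} = \sqrt{-154 + \frac{85 - -3 - 3 \cdot 2 \left(-8\right)}{2 \left(-8\right)}} = \sqrt{-154 + \frac{85 + \left(-7 + 10\right) - -48}{-16}} = \sqrt{-154 - \frac{85 + 3 + 48}{16}} = \sqrt{-154 - \frac{17}{2}} = \sqrt{- \frac{325}{2}} = \frac{5 i \sqrt{26}}{2}$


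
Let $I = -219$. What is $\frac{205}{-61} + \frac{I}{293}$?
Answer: $- \frac{73424}{17873} \approx -4.1081$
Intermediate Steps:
$\frac{205}{-61} + \frac{I}{293} = \frac{205}{-61} - \frac{219}{293} = 205 \left(- \frac{1}{61}\right) - \frac{219}{293} = - \frac{205}{61} - \frac{219}{293} = - \frac{73424}{17873}$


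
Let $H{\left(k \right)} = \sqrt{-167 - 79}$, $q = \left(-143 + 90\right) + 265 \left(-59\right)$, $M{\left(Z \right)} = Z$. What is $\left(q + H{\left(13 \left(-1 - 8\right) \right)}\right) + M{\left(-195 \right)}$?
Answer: $-15883 + i \sqrt{246} \approx -15883.0 + 15.684 i$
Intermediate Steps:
$q = -15688$ ($q = -53 - 15635 = -15688$)
$H{\left(k \right)} = i \sqrt{246}$ ($H{\left(k \right)} = \sqrt{-246} = i \sqrt{246}$)
$\left(q + H{\left(13 \left(-1 - 8\right) \right)}\right) + M{\left(-195 \right)} = \left(-15688 + i \sqrt{246}\right) - 195 = -15883 + i \sqrt{246}$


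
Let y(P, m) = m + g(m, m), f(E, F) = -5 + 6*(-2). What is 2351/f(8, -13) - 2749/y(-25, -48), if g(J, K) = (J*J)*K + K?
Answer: -260180755/1881696 ≈ -138.27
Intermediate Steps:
g(J, K) = K + K*J² (g(J, K) = J²*K + K = K*J² + K = K + K*J²)
f(E, F) = -17 (f(E, F) = -5 - 12 = -17)
y(P, m) = m + m*(1 + m²)
2351/f(8, -13) - 2749/y(-25, -48) = 2351/(-17) - 2749*(-1/(48*(2 + (-48)²))) = 2351*(-1/17) - 2749*(-1/(48*(2 + 2304))) = -2351/17 - 2749/((-48*2306)) = -2351/17 - 2749/(-110688) = -2351/17 - 2749*(-1/110688) = -2351/17 + 2749/110688 = -260180755/1881696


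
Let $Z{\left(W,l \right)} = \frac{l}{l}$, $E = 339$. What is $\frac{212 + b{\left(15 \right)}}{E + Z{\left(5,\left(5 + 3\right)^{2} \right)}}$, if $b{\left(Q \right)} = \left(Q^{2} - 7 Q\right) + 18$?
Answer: $\frac{35}{34} \approx 1.0294$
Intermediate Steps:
$Z{\left(W,l \right)} = 1$
$b{\left(Q \right)} = 18 + Q^{2} - 7 Q$
$\frac{212 + b{\left(15 \right)}}{E + Z{\left(5,\left(5 + 3\right)^{2} \right)}} = \frac{212 + \left(18 + 15^{2} - 105\right)}{339 + 1} = \frac{212 + \left(18 + 225 - 105\right)}{340} = \left(212 + 138\right) \frac{1}{340} = 350 \cdot \frac{1}{340} = \frac{35}{34}$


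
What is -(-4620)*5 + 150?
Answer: 23250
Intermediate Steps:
-(-4620)*5 + 150 = -110*(-210) + 150 = 23100 + 150 = 23250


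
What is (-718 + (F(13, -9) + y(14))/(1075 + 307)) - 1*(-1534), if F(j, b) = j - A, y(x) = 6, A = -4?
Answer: 1127735/1382 ≈ 816.02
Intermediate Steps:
F(j, b) = 4 + j (F(j, b) = j - 1*(-4) = j + 4 = 4 + j)
(-718 + (F(13, -9) + y(14))/(1075 + 307)) - 1*(-1534) = (-718 + ((4 + 13) + 6)/(1075 + 307)) - 1*(-1534) = (-718 + (17 + 6)/1382) + 1534 = (-718 + 23*(1/1382)) + 1534 = (-718 + 23/1382) + 1534 = -992253/1382 + 1534 = 1127735/1382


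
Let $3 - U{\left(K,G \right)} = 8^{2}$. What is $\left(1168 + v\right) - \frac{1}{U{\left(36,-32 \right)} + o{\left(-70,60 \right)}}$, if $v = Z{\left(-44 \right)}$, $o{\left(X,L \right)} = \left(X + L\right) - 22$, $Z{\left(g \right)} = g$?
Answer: $\frac{104533}{93} \approx 1124.0$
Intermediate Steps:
$U{\left(K,G \right)} = -61$ ($U{\left(K,G \right)} = 3 - 8^{2} = 3 - 64 = -61$)
$o{\left(X,L \right)} = -22 + L + X$ ($o{\left(X,L \right)} = \left(L + X\right) - 22 = -22 + L + X$)
$v = -44$
$\left(1168 + v\right) - \frac{1}{U{\left(36,-32 \right)} + o{\left(-70,60 \right)}} = \left(1168 - 44\right) - \frac{1}{-61 - 32} = 1124 - \frac{1}{-61 - 32} = 1124 - \frac{1}{-93} = 1124 - - \frac{1}{93} = 1124 + \frac{1}{93} = \frac{104533}{93}$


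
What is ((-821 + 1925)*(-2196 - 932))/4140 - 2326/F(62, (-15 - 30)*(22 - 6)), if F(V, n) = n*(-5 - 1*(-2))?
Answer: -902027/1080 ≈ -835.21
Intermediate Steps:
F(V, n) = -3*n (F(V, n) = n*(-5 + 2) = n*(-3) = -3*n)
((-821 + 1925)*(-2196 - 932))/4140 - 2326/F(62, (-15 - 30)*(22 - 6)) = ((-821 + 1925)*(-2196 - 932))/4140 - 2326*(-1/(3*(-15 - 30)*(22 - 6))) = (1104*(-3128))*(1/4140) - 2326/((-(-135)*16)) = -3453312*1/4140 - 2326/((-3*(-720))) = -12512/15 - 2326/2160 = -12512/15 - 2326*1/2160 = -12512/15 - 1163/1080 = -902027/1080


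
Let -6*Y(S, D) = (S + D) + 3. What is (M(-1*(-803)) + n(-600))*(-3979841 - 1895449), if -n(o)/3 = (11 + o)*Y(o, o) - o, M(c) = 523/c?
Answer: -1654633672440525/803 ≈ -2.0606e+12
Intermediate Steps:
Y(S, D) = -½ - D/6 - S/6 (Y(S, D) = -((S + D) + 3)/6 = -((D + S) + 3)/6 = -(3 + D + S)/6 = -½ - D/6 - S/6)
n(o) = 3*o - 3*(11 + o)*(-½ - o/3) (n(o) = -3*((11 + o)*(-½ - o/6 - o/6) - o) = -3*((11 + o)*(-½ - o/3) - o) = -3*(-o + (11 + o)*(-½ - o/3)) = 3*o - 3*(11 + o)*(-½ - o/3))
(M(-1*(-803)) + n(-600))*(-3979841 - 1895449) = (523/((-1*(-803))) + (33/2 + (-600)² + (31/2)*(-600)))*(-3979841 - 1895449) = (523/803 + (33/2 + 360000 - 9300))*(-5875290) = (523*(1/803) + 701433/2)*(-5875290) = (523/803 + 701433/2)*(-5875290) = (563251745/1606)*(-5875290) = -1654633672440525/803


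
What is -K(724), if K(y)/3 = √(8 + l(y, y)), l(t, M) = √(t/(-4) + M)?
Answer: -3*√(8 + √543) ≈ -16.785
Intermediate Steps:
l(t, M) = √(M - t/4) (l(t, M) = √(t*(-¼) + M) = √(-t/4 + M) = √(M - t/4))
K(y) = 3*√(8 + √3*√y/2) (K(y) = 3*√(8 + √(-y + 4*y)/2) = 3*√(8 + √(3*y)/2) = 3*√(8 + (√3*√y)/2) = 3*√(8 + √3*√y/2))
-K(724) = -3*√(32 + 2*√3*√724)/2 = -3*√(32 + 2*√3*(2*√181))/2 = -3*√(32 + 4*√543)/2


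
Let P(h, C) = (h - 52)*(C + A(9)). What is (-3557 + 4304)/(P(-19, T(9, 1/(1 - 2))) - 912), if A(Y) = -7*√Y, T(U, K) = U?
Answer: -249/20 ≈ -12.450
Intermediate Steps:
P(h, C) = (-52 + h)*(-21 + C) (P(h, C) = (h - 52)*(C - 7*√9) = (-52 + h)*(C - 7*3) = (-52 + h)*(C - 21) = (-52 + h)*(-21 + C))
(-3557 + 4304)/(P(-19, T(9, 1/(1 - 2))) - 912) = (-3557 + 4304)/((1092 - 52*9 - 21*(-19) + 9*(-19)) - 912) = 747/((1092 - 468 + 399 - 171) - 912) = 747/(852 - 912) = 747/(-60) = 747*(-1/60) = -249/20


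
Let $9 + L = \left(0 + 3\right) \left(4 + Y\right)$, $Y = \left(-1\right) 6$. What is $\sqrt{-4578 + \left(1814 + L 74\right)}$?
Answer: $i \sqrt{3874} \approx 62.241 i$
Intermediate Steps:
$Y = -6$
$L = -15$ ($L = -9 + \left(0 + 3\right) \left(4 - 6\right) = -9 + 3 \left(-2\right) = -9 - 6 = -15$)
$\sqrt{-4578 + \left(1814 + L 74\right)} = \sqrt{-4578 + \left(1814 - 1110\right)} = \sqrt{-4578 + 704} = \sqrt{-3874} = i \sqrt{3874}$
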